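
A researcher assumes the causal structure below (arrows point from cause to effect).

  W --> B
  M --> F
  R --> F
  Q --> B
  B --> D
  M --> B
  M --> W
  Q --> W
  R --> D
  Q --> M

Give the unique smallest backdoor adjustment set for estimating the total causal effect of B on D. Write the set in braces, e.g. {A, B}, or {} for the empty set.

{}

Variables eligible for adjustment (non-descendants of B, excluding B and D): {F, M, Q, R, W}.
Backdoor paths from B to D:
  P1: B <- Q -> M -> F <- R -> D
  P2: B <- Q -> W <- M -> F <- R -> D
  P3: B <- M -> F <- R -> D
  P4: B <- W <- Q -> M -> F <- R -> D
  P5: B <- W <- M -> F <- R -> D
Each backdoor path contains an unconditioned collider, so every path is already blocked with the empty conditioning set:
  P1: blocked at collider F (neither it nor any descendant is in the conditioning set).
  P2: blocked at collider W (neither it nor any descendant is in the conditioning set).
  P3: blocked at collider F (neither it nor any descendant is in the conditioning set).
  P4: blocked at collider F (neither it nor any descendant is in the conditioning set).
  P5: blocked at collider F (neither it nor any descendant is in the conditioning set).
The empty set is therefore the unique smallest valid set.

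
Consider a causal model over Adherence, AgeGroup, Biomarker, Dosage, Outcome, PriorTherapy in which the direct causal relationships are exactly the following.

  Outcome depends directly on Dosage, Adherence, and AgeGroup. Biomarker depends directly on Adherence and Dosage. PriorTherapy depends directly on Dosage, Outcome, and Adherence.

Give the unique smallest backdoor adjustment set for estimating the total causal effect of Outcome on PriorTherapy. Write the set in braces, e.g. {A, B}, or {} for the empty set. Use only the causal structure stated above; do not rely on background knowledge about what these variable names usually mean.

{Adherence, Dosage}

Variables eligible for adjustment (non-descendants of Outcome, excluding Outcome and PriorTherapy): {Adherence, AgeGroup, Biomarker, Dosage}.
Backdoor paths from Outcome to PriorTherapy:
  P1: Outcome <- Adherence -> PriorTherapy
  P2: Outcome <- Adherence -> Biomarker <- Dosage -> PriorTherapy
  P3: Outcome <- Dosage -> PriorTherapy
  P4: Outcome <- Dosage -> Biomarker <- Adherence -> PriorTherapy
The empty set is not sufficient: P1 (Outcome <- Adherence -> PriorTherapy) has no collider blocking it and no conditioned non-collider, so it is open.
Try {Adherence, Dosage}:
  P1: blocked at fork node Adherence ∈ conditioning set.
  P2: blocked at fork node Adherence ∈ conditioning set.
  P3: blocked at fork node Dosage ∈ conditioning set.
  P4: blocked at fork node Dosage ∈ conditioning set.
{Adherence, Dosage} contains no descendant of Outcome and blocks every backdoor path.
Every element of {Adherence, Dosage} is needed (dropping Adherence leaves P1 open; dropping Dosage leaves P3 open), so no proper subset is valid.
Among all size-2 subsets of the eligible variables, only {Adherence, Dosage} blocks every backdoor path, so it is the unique smallest valid adjustment set.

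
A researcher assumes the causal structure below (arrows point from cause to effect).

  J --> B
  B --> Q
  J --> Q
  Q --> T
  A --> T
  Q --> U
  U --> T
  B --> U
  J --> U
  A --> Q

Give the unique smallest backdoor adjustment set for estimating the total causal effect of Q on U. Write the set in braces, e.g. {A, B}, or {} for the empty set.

Variables eligible for adjustment (non-descendants of Q, excluding Q and U): {A, B, J}.
Backdoor paths from Q to U:
  P1: Q <- J -> B -> U
  P2: Q <- J -> U
  P3: Q <- B <- J -> U
  P4: Q <- B -> U
  P5: Q <- A -> T <- U
The empty set is not sufficient: P1 (Q <- J -> B -> U) has no collider blocking it and no conditioned non-collider, so it is open.
Try {B, J}:
  P1: blocked at fork node J ∈ conditioning set.
  P2: blocked at fork node J ∈ conditioning set.
  P3: blocked at chain node B ∈ conditioning set.
  P4: blocked at fork node B ∈ conditioning set.
  P5: blocked at collider T (neither it nor any descendant is in the conditioning set).
{B, J} contains no descendant of Q and blocks every backdoor path.
Every element of {B, J} is needed (dropping B leaves P4 open; dropping J leaves P2 open), so no proper subset is valid.
Among all size-2 subsets of the eligible variables, only {B, J} blocks every backdoor path, so it is the unique smallest valid adjustment set.

{B, J}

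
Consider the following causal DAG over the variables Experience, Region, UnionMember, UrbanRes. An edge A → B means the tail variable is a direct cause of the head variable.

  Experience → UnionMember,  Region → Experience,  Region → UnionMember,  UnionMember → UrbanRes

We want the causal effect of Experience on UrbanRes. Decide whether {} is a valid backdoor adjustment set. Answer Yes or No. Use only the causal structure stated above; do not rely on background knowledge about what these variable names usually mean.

Backdoor paths from Experience to UrbanRes (paths whose first edge points into Experience):
  P1: Experience <- Region -> UnionMember -> UrbanRes
Condition 1 (no descendant of Experience in the set): holds — descendants of Experience are {UnionMember, UrbanRes}; none are in {}.
Condition 2 (every backdoor path blocked by {}):
  P1: open — no interior node is in the conditioning set.
{} does not satisfy the backdoor criterion.

No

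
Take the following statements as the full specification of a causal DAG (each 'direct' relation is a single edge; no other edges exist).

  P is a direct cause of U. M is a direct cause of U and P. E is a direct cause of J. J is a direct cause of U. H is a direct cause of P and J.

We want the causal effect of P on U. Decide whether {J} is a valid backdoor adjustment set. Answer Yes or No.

Backdoor paths from P to U (paths whose first edge points into P):
  P1: P <- M -> U
  P2: P <- H -> J -> U
Condition 1 (no descendant of P in the set): holds — descendants of P are {U}; none are in {J}.
Condition 2 (every backdoor path blocked by {J}):
  P1: open — no interior node is in the conditioning set.
  P2: blocked at chain node J ∈ conditioning set.
{J} does not satisfy the backdoor criterion.

No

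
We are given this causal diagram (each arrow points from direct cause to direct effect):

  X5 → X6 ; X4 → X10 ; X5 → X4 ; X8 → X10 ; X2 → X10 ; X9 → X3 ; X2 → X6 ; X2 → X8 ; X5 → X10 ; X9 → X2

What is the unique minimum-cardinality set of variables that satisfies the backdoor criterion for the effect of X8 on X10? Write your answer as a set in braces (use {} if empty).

{X2}

Variables eligible for adjustment (non-descendants of X8, excluding X8 and X10): {X2, X3, X4, X5, X6, X9}.
Backdoor paths from X8 to X10:
  P1: X8 <- X2 -> X6 <- X5 -> X4 -> X10
  P2: X8 <- X2 -> X6 <- X5 -> X10
  P3: X8 <- X2 -> X10
The empty set is not sufficient: P3 (X8 <- X2 -> X10) has no collider blocking it and no conditioned non-collider, so it is open.
Try {X2}:
  P1: blocked at fork node X2 ∈ conditioning set.
  P2: blocked at fork node X2 ∈ conditioning set.
  P3: blocked at fork node X2 ∈ conditioning set.
{X2} contains no descendant of X8 and blocks every backdoor path.
No other singleton works — e.g. {X5} leaves P3 open — so {X2} is the unique smallest valid adjustment set.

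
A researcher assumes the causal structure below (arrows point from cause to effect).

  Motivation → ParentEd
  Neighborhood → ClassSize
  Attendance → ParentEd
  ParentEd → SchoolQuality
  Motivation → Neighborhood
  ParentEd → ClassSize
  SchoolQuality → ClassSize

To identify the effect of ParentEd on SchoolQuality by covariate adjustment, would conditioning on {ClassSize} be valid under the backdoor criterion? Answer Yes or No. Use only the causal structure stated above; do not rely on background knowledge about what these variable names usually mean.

No

Backdoor paths from ParentEd to SchoolQuality (paths whose first edge points into ParentEd):
  P1: ParentEd <- Motivation -> Neighborhood -> ClassSize <- SchoolQuality
Condition 1 (no descendant of ParentEd in the set): FAILS — ClassSize is a descendant of ParentEd.
Condition 2 (every backdoor path blocked by {ClassSize}):
  P1: open — collider(s) ClassSize are conditioned on (or have a conditioned descendant) and no non-collider on the path is in the set.
{ClassSize} does not satisfy the backdoor criterion.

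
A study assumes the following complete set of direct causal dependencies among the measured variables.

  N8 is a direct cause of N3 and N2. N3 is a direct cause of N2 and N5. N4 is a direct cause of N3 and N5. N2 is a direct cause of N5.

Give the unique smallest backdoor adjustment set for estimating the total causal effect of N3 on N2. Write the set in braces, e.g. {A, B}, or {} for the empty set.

{N8}

Variables eligible for adjustment (non-descendants of N3, excluding N3 and N2): {N4, N8}.
Backdoor paths from N3 to N2:
  P1: N3 <- N4 -> N5 <- N2
  P2: N3 <- N8 -> N2
The empty set is not sufficient: P2 (N3 <- N8 -> N2) has no collider blocking it and no conditioned non-collider, so it is open.
Try {N8}:
  P1: blocked at collider N5 (neither it nor any descendant is in the conditioning set).
  P2: blocked at fork node N8 ∈ conditioning set.
{N8} contains no descendant of N3 and blocks every backdoor path.
No other singleton works — e.g. {N4} leaves P2 open — so {N8} is the unique smallest valid adjustment set.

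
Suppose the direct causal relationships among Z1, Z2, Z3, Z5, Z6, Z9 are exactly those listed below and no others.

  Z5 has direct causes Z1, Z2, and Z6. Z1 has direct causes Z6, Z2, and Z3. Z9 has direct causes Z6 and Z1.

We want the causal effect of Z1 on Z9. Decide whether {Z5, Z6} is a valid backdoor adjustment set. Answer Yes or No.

Backdoor paths from Z1 to Z9 (paths whose first edge points into Z1):
  P1: Z1 <- Z6 -> Z9
  P2: Z1 <- Z2 -> Z5 <- Z6 -> Z9
Condition 1 (no descendant of Z1 in the set): FAILS — Z5 is a descendant of Z1.
Condition 2 (every backdoor path blocked by {Z5, Z6}):
  P1: blocked at fork node Z6 ∈ conditioning set.
  P2: blocked at fork node Z6 ∈ conditioning set.
{Z5, Z6} does not satisfy the backdoor criterion.

No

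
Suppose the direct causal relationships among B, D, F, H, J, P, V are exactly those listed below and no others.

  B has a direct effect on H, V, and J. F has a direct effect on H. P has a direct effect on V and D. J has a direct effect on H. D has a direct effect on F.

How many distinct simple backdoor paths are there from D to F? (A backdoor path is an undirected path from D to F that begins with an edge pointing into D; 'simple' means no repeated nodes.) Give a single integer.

A backdoor path from D to F is any simple undirected path whose first edge points into D (i.e. leaves D via a parent).
Parents of D: {P}.
Enumerating:
  P1: D <- P -> V <- B -> J -> H <- F
  P2: D <- P -> V <- B -> H <- F
That exhausts the simple backdoor paths. Count: 2.

2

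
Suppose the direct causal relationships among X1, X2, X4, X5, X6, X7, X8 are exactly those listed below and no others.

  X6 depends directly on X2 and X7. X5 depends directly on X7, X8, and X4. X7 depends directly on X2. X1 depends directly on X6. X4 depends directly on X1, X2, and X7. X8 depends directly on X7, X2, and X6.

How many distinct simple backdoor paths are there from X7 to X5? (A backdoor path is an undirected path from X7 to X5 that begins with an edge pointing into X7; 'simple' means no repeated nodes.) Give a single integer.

6

A backdoor path from X7 to X5 is any simple undirected path whose first edge points into X7 (i.e. leaves X7 via a parent).
Parents of X7: {X2}.
Enumerating:
  P1: X7 <- X2 -> X6 -> X1 -> X4 -> X5
  P2: X7 <- X2 -> X6 -> X8 -> X5
  P3: X7 <- X2 -> X8 <- X6 -> X1 -> X4 -> X5
  P4: X7 <- X2 -> X8 -> X5
  P5: X7 <- X2 -> X4 <- X1 <- X6 -> X8 -> X5
  P6: X7 <- X2 -> X4 -> X5
That exhausts the simple backdoor paths. Count: 6.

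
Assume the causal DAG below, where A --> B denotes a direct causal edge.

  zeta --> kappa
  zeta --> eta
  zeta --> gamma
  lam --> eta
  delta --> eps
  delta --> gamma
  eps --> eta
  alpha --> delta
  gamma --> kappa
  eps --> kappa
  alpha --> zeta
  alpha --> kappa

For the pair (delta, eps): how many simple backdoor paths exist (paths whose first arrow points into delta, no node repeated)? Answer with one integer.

A backdoor path from delta to eps is any simple undirected path whose first edge points into delta (i.e. leaves delta via a parent).
Parents of delta: {alpha}.
Enumerating:
  P1: delta <- alpha -> zeta -> gamma -> kappa <- eps
  P2: delta <- alpha -> zeta -> kappa <- eps
  P3: delta <- alpha -> zeta -> eta <- eps
  P4: delta <- alpha -> kappa <- eps
  P5: delta <- alpha -> kappa <- zeta -> eta <- eps
  P6: delta <- alpha -> kappa <- gamma <- zeta -> eta <- eps
That exhausts the simple backdoor paths. Count: 6.

6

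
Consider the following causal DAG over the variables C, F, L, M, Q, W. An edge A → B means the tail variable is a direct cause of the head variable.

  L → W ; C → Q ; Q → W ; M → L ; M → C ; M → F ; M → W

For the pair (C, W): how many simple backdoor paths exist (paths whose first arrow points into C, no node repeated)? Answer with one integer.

2

A backdoor path from C to W is any simple undirected path whose first edge points into C (i.e. leaves C via a parent).
Parents of C: {M}.
Enumerating:
  P1: C <- M -> L -> W
  P2: C <- M -> W
That exhausts the simple backdoor paths. Count: 2.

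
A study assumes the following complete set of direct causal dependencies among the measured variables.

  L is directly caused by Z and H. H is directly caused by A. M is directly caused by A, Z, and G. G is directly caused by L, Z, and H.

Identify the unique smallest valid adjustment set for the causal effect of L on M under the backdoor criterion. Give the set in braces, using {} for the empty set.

{H, Z}

Variables eligible for adjustment (non-descendants of L, excluding L and M): {A, H, Z}.
Backdoor paths from L to M:
  P1: L <- H <- A -> M
  P2: L <- H -> G <- Z -> M
  P3: L <- H -> G -> M
  P4: L <- Z -> G <- H <- A -> M
  P5: L <- Z -> G -> M
  P6: L <- Z -> M
The empty set is not sufficient: P1 (L <- H <- A -> M) has no collider blocking it and no conditioned non-collider, so it is open.
Try {H, Z}:
  P1: blocked at chain node H ∈ conditioning set.
  P2: blocked at fork node H ∈ conditioning set.
  P3: blocked at fork node H ∈ conditioning set.
  P4: blocked at fork node Z ∈ conditioning set.
  P5: blocked at fork node Z ∈ conditioning set.
  P6: blocked at fork node Z ∈ conditioning set.
{H, Z} contains no descendant of L and blocks every backdoor path.
Every element of {H, Z} is needed (dropping H leaves P1 open; dropping Z leaves P5 open), so no proper subset is valid.
Among all size-2 subsets of the eligible variables, only {H, Z} blocks every backdoor path, so it is the unique smallest valid adjustment set.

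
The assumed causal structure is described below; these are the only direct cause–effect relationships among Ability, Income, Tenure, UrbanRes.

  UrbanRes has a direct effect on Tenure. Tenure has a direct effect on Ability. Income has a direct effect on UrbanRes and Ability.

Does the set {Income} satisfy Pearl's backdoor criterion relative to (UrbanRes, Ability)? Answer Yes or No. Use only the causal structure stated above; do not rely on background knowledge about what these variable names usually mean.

Yes

Backdoor paths from UrbanRes to Ability (paths whose first edge points into UrbanRes):
  P1: UrbanRes <- Income -> Ability
Condition 1 (no descendant of UrbanRes in the set): holds — descendants of UrbanRes are {Ability, Tenure}; none are in {Income}.
Condition 2 (every backdoor path blocked by {Income}):
  P1: blocked at fork node Income ∈ conditioning set.
{Income} satisfies the backdoor criterion.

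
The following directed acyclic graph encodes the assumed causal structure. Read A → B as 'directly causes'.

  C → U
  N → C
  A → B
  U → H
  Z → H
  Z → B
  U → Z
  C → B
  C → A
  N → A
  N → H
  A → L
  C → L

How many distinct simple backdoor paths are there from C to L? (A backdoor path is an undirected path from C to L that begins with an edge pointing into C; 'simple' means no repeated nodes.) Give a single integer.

3

A backdoor path from C to L is any simple undirected path whose first edge points into C (i.e. leaves C via a parent).
Parents of C: {N}.
Enumerating:
  P1: C <- N -> A -> L
  P2: C <- N -> H <- U -> Z -> B <- A -> L
  P3: C <- N -> H <- Z -> B <- A -> L
That exhausts the simple backdoor paths. Count: 3.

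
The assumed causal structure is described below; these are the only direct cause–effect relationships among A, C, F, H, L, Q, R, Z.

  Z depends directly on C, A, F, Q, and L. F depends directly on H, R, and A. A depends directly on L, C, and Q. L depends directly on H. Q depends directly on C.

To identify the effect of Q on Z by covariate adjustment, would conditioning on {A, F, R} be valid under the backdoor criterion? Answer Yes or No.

No

Backdoor paths from Q to Z (paths whose first edge points into Q):
  P1: Q <- C -> A <- L <- H -> F -> Z
  P2: Q <- C -> A <- L -> Z
  P3: Q <- C -> A -> F <- H -> L -> Z
  P4: Q <- C -> A -> F -> Z
  P5: Q <- C -> A -> Z
  P6: Q <- C -> Z
Condition 1 (no descendant of Q in the set): FAILS — A and F are descendants of Q.
Condition 2 (every backdoor path blocked by {A, F, R}):
  P1: blocked at chain node F ∈ conditioning set.
  P2: open — collider(s) A are conditioned on (or have a conditioned descendant) and no non-collider on the path is in the set.
  P3: blocked at chain node A ∈ conditioning set.
  P4: blocked at chain node A ∈ conditioning set.
  P5: blocked at chain node A ∈ conditioning set.
  P6: open — no interior node is in the conditioning set.
{A, F, R} does not satisfy the backdoor criterion.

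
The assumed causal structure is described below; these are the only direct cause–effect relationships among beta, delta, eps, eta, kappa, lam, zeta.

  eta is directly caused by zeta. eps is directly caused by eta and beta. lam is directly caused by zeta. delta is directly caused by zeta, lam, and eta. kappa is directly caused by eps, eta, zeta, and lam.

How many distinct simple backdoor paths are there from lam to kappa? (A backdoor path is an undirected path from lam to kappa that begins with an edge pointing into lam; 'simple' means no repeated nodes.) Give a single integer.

5

A backdoor path from lam to kappa is any simple undirected path whose first edge points into lam (i.e. leaves lam via a parent).
Parents of lam: {zeta}.
Enumerating:
  P1: lam <- zeta -> eta -> eps -> kappa
  P2: lam <- zeta -> eta -> kappa
  P3: lam <- zeta -> kappa
  P4: lam <- zeta -> delta <- eta -> eps -> kappa
  P5: lam <- zeta -> delta <- eta -> kappa
That exhausts the simple backdoor paths. Count: 5.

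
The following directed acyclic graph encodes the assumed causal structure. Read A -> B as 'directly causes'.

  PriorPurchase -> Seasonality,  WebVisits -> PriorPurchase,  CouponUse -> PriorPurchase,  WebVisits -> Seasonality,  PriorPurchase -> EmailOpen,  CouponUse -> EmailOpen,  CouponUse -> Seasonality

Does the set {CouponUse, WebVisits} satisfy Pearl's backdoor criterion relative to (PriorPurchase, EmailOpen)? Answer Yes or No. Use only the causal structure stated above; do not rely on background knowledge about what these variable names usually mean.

Yes

Backdoor paths from PriorPurchase to EmailOpen (paths whose first edge points into PriorPurchase):
  P1: PriorPurchase <- WebVisits -> Seasonality <- CouponUse -> EmailOpen
  P2: PriorPurchase <- CouponUse -> EmailOpen
Condition 1 (no descendant of PriorPurchase in the set): holds — descendants of PriorPurchase are {EmailOpen, Seasonality}; none are in {CouponUse, WebVisits}.
Condition 2 (every backdoor path blocked by {CouponUse, WebVisits}):
  P1: blocked at fork node WebVisits ∈ conditioning set.
  P2: blocked at fork node CouponUse ∈ conditioning set.
{CouponUse, WebVisits} satisfies the backdoor criterion.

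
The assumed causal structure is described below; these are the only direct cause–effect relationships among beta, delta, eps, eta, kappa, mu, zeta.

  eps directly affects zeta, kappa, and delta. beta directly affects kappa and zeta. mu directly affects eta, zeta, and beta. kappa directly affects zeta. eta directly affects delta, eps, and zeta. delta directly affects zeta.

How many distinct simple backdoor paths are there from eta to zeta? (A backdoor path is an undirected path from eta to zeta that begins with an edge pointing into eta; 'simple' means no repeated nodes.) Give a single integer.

A backdoor path from eta to zeta is any simple undirected path whose first edge points into eta (i.e. leaves eta via a parent).
Parents of eta: {mu}.
Enumerating:
  P1: eta <- mu -> beta -> kappa <- eps -> delta -> zeta
  P2: eta <- mu -> beta -> kappa <- eps -> zeta
  P3: eta <- mu -> beta -> kappa -> zeta
  P4: eta <- mu -> beta -> zeta
  P5: eta <- mu -> zeta
That exhausts the simple backdoor paths. Count: 5.

5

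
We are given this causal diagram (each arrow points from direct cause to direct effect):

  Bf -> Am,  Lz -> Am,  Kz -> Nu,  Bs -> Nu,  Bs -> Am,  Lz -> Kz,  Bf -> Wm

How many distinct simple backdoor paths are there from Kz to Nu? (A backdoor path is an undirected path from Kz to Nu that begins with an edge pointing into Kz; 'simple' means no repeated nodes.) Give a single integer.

1

A backdoor path from Kz to Nu is any simple undirected path whose first edge points into Kz (i.e. leaves Kz via a parent).
Parents of Kz: {Lz}.
Enumerating:
  P1: Kz <- Lz -> Am <- Bs -> Nu
That exhausts the simple backdoor paths. Count: 1.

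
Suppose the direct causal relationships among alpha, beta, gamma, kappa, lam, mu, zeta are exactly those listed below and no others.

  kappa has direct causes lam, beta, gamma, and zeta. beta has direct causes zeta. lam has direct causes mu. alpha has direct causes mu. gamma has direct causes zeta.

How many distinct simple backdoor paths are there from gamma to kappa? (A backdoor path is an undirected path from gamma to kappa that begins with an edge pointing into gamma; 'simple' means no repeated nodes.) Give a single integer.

2

A backdoor path from gamma to kappa is any simple undirected path whose first edge points into gamma (i.e. leaves gamma via a parent).
Parents of gamma: {zeta}.
Enumerating:
  P1: gamma <- zeta -> beta -> kappa
  P2: gamma <- zeta -> kappa
That exhausts the simple backdoor paths. Count: 2.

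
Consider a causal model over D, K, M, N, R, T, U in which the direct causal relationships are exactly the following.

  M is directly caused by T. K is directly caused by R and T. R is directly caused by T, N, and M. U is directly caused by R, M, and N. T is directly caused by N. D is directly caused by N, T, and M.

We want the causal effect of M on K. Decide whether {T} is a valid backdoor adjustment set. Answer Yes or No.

Yes

Backdoor paths from M to K (paths whose first edge points into M):
  P1: M <- T <- N -> R -> K
  P2: M <- T <- N -> U <- R -> K
  P3: M <- T -> R -> K
  P4: M <- T -> D <- N -> R -> K
  P5: M <- T -> D <- N -> U <- R -> K
  P6: M <- T -> K
Condition 1 (no descendant of M in the set): holds — descendants of M are {D, K, R, U}; none are in {T}.
Condition 2 (every backdoor path blocked by {T}):
  P1: blocked at chain node T ∈ conditioning set.
  P2: blocked at chain node T ∈ conditioning set.
  P3: blocked at fork node T ∈ conditioning set.
  P4: blocked at fork node T ∈ conditioning set.
  P5: blocked at fork node T ∈ conditioning set.
  P6: blocked at fork node T ∈ conditioning set.
{T} satisfies the backdoor criterion.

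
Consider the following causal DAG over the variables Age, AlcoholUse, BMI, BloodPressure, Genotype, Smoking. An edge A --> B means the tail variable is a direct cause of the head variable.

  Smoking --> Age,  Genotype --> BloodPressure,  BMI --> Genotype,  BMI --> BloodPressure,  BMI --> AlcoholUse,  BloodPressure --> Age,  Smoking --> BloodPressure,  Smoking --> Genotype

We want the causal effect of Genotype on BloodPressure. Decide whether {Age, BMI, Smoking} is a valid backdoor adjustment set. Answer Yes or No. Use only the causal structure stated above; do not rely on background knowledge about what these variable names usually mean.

No

Backdoor paths from Genotype to BloodPressure (paths whose first edge points into Genotype):
  P1: Genotype <- Smoking -> BloodPressure
  P2: Genotype <- Smoking -> Age <- BloodPressure
  P3: Genotype <- BMI -> BloodPressure
Condition 1 (no descendant of Genotype in the set): FAILS — Age is a descendant of Genotype.
Condition 2 (every backdoor path blocked by {Age, BMI, Smoking}):
  P1: blocked at fork node Smoking ∈ conditioning set.
  P2: blocked at fork node Smoking ∈ conditioning set.
  P3: blocked at fork node BMI ∈ conditioning set.
{Age, BMI, Smoking} does not satisfy the backdoor criterion.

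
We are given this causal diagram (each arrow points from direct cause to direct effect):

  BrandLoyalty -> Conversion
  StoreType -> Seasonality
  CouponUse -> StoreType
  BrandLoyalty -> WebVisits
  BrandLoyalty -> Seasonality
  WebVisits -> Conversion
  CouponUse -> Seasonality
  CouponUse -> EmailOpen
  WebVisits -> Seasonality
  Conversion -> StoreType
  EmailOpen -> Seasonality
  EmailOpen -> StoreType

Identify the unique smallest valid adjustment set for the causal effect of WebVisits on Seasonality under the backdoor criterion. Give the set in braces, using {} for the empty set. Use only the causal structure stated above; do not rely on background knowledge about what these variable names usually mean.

Variables eligible for adjustment (non-descendants of WebVisits, excluding WebVisits and Seasonality): {BrandLoyalty, CouponUse, EmailOpen}.
Backdoor paths from WebVisits to Seasonality:
  P1: WebVisits <- BrandLoyalty -> Conversion -> StoreType <- CouponUse -> EmailOpen -> Seasonality
  P2: WebVisits <- BrandLoyalty -> Conversion -> StoreType <- CouponUse -> Seasonality
  P3: WebVisits <- BrandLoyalty -> Conversion -> StoreType <- EmailOpen <- CouponUse -> Seasonality
  P4: WebVisits <- BrandLoyalty -> Conversion -> StoreType <- EmailOpen -> Seasonality
  P5: WebVisits <- BrandLoyalty -> Conversion -> StoreType -> Seasonality
  P6: WebVisits <- BrandLoyalty -> Seasonality
The empty set is not sufficient: P5 (WebVisits <- BrandLoyalty -> Conversion -> StoreType -> Seasonality) has no collider blocking it and no conditioned non-collider, so it is open.
Try {BrandLoyalty}:
  P1: blocked at fork node BrandLoyalty ∈ conditioning set.
  P2: blocked at fork node BrandLoyalty ∈ conditioning set.
  P3: blocked at fork node BrandLoyalty ∈ conditioning set.
  P4: blocked at fork node BrandLoyalty ∈ conditioning set.
  P5: blocked at fork node BrandLoyalty ∈ conditioning set.
  P6: blocked at fork node BrandLoyalty ∈ conditioning set.
{BrandLoyalty} contains no descendant of WebVisits and blocks every backdoor path.
No other singleton works — e.g. {CouponUse} leaves P5 open — so {BrandLoyalty} is the unique smallest valid adjustment set.

{BrandLoyalty}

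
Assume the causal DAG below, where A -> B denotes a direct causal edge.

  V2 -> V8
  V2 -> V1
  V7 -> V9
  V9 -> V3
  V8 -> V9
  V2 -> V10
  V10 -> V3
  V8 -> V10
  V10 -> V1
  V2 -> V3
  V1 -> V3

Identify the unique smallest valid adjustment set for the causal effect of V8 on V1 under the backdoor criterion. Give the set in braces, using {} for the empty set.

Variables eligible for adjustment (non-descendants of V8, excluding V8 and V1): {V2, V7}.
Backdoor paths from V8 to V1:
  P1: V8 <- V2 -> V10 -> V1
  P2: V8 <- V2 -> V10 -> V3 <- V1
  P3: V8 <- V2 -> V1
  P4: V8 <- V2 -> V3 <- V10 -> V1
  P5: V8 <- V2 -> V3 <- V1
The empty set is not sufficient: P1 (V8 <- V2 -> V10 -> V1) has no collider blocking it and no conditioned non-collider, so it is open.
Try {V2}:
  P1: blocked at fork node V2 ∈ conditioning set.
  P2: blocked at fork node V2 ∈ conditioning set.
  P3: blocked at fork node V2 ∈ conditioning set.
  P4: blocked at fork node V2 ∈ conditioning set.
  P5: blocked at fork node V2 ∈ conditioning set.
{V2} contains no descendant of V8 and blocks every backdoor path.
No other singleton works — e.g. {V7} leaves P1 open — so {V2} is the unique smallest valid adjustment set.

{V2}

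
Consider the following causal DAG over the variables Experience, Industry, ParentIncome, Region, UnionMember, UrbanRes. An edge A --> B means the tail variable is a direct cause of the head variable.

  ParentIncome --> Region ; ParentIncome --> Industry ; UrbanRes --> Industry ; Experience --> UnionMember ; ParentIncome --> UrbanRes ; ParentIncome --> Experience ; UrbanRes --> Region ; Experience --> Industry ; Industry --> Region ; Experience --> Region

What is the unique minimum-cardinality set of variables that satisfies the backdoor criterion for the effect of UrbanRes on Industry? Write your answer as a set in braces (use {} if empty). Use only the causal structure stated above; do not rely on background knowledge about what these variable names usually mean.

Variables eligible for adjustment (non-descendants of UrbanRes, excluding UrbanRes and Industry): {Experience, ParentIncome, UnionMember}.
Backdoor paths from UrbanRes to Industry:
  P1: UrbanRes <- ParentIncome -> Experience -> Industry
  P2: UrbanRes <- ParentIncome -> Experience -> Region <- Industry
  P3: UrbanRes <- ParentIncome -> Industry
  P4: UrbanRes <- ParentIncome -> Region <- Experience -> Industry
  P5: UrbanRes <- ParentIncome -> Region <- Industry
The empty set is not sufficient: P1 (UrbanRes <- ParentIncome -> Experience -> Industry) has no collider blocking it and no conditioned non-collider, so it is open.
Try {ParentIncome}:
  P1: blocked at fork node ParentIncome ∈ conditioning set.
  P2: blocked at fork node ParentIncome ∈ conditioning set.
  P3: blocked at fork node ParentIncome ∈ conditioning set.
  P4: blocked at fork node ParentIncome ∈ conditioning set.
  P5: blocked at fork node ParentIncome ∈ conditioning set.
{ParentIncome} contains no descendant of UrbanRes and blocks every backdoor path.
No other singleton works — e.g. {Experience} leaves P3 open — so {ParentIncome} is the unique smallest valid adjustment set.

{ParentIncome}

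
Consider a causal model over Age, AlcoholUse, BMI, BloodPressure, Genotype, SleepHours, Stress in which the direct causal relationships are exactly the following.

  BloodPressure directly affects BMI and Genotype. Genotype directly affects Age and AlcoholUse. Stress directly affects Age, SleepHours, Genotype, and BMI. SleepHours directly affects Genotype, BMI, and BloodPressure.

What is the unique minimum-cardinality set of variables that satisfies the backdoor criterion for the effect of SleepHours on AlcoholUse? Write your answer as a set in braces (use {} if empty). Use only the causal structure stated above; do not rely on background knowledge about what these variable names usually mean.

Variables eligible for adjustment (non-descendants of SleepHours, excluding SleepHours and AlcoholUse): {Stress}.
Backdoor paths from SleepHours to AlcoholUse:
  P1: SleepHours <- Stress -> BMI <- BloodPressure -> Genotype -> AlcoholUse
  P2: SleepHours <- Stress -> Genotype -> AlcoholUse
  P3: SleepHours <- Stress -> Age <- Genotype -> AlcoholUse
The empty set is not sufficient: P2 (SleepHours <- Stress -> Genotype -> AlcoholUse) has no collider blocking it and no conditioned non-collider, so it is open.
Try {Stress}:
  P1: blocked at fork node Stress ∈ conditioning set.
  P2: blocked at fork node Stress ∈ conditioning set.
  P3: blocked at fork node Stress ∈ conditioning set.
{Stress} contains no descendant of SleepHours and blocks every backdoor path.
{Stress} is the unique smallest valid adjustment set.

{Stress}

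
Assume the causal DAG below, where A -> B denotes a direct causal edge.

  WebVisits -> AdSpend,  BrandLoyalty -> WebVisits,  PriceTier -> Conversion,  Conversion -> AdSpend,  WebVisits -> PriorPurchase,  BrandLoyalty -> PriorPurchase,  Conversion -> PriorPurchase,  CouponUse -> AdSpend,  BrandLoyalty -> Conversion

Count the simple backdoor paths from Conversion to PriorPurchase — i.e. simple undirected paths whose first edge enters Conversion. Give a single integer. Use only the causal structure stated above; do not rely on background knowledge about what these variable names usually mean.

2

A backdoor path from Conversion to PriorPurchase is any simple undirected path whose first edge points into Conversion (i.e. leaves Conversion via a parent).
Parents of Conversion: {BrandLoyalty, PriceTier}.
Enumerating:
  P1: Conversion <- BrandLoyalty -> WebVisits -> PriorPurchase
  P2: Conversion <- BrandLoyalty -> PriorPurchase
That exhausts the simple backdoor paths. Count: 2.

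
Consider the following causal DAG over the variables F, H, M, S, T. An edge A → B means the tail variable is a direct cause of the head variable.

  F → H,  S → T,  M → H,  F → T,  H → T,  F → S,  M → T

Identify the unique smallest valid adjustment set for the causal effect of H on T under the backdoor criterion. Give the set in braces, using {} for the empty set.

Variables eligible for adjustment (non-descendants of H, excluding H and T): {F, M, S}.
Backdoor paths from H to T:
  P1: H <- F -> S -> T
  P2: H <- F -> T
  P3: H <- M -> T
The empty set is not sufficient: P1 (H <- F -> S -> T) has no collider blocking it and no conditioned non-collider, so it is open.
Try {F, M}:
  P1: blocked at fork node F ∈ conditioning set.
  P2: blocked at fork node F ∈ conditioning set.
  P3: blocked at fork node M ∈ conditioning set.
{F, M} contains no descendant of H and blocks every backdoor path.
Every element of {F, M} is needed (dropping F leaves P1 open; dropping M leaves P3 open), so no proper subset is valid.
Among all size-2 subsets of the eligible variables, only {F, M} blocks every backdoor path, so it is the unique smallest valid adjustment set.

{F, M}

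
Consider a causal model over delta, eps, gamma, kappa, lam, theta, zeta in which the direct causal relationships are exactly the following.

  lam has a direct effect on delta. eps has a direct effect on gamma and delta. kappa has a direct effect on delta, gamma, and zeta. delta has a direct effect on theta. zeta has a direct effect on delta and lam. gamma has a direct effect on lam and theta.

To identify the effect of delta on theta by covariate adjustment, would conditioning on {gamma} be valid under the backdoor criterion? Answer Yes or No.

Yes

Backdoor paths from delta to theta (paths whose first edge points into delta):
  P1: delta <- kappa -> zeta -> lam <- gamma -> theta
  P2: delta <- kappa -> gamma -> theta
  P3: delta <- zeta <- kappa -> gamma -> theta
  P4: delta <- zeta -> lam <- gamma -> theta
  P5: delta <- eps -> gamma -> theta
  P6: delta <- lam <- zeta <- kappa -> gamma -> theta
  P7: delta <- lam <- gamma -> theta
Condition 1 (no descendant of delta in the set): holds — descendants of delta are {theta}; none are in {gamma}.
Condition 2 (every backdoor path blocked by {gamma}):
  P1: blocked at collider lam (neither it nor any descendant is in the conditioning set).
  P2: blocked at chain node gamma ∈ conditioning set.
  P3: blocked at chain node gamma ∈ conditioning set.
  P4: blocked at collider lam (neither it nor any descendant is in the conditioning set).
  P5: blocked at chain node gamma ∈ conditioning set.
  P6: blocked at chain node gamma ∈ conditioning set.
  P7: blocked at fork node gamma ∈ conditioning set.
{gamma} satisfies the backdoor criterion.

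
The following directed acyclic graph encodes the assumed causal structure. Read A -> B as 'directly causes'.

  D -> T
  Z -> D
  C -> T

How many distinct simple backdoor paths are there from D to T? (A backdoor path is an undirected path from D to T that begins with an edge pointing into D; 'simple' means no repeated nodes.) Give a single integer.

0

A backdoor path from D to T is any simple undirected path whose first edge points into D (i.e. leaves D via a parent).
Parents of D: {Z}.
No simple path from any parent of D reaches T without revisiting D, so there are no backdoor paths.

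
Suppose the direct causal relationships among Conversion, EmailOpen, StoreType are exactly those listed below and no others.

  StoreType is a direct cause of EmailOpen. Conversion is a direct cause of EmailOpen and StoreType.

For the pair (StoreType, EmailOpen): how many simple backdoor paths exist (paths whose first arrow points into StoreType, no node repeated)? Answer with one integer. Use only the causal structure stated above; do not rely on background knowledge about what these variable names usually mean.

1

A backdoor path from StoreType to EmailOpen is any simple undirected path whose first edge points into StoreType (i.e. leaves StoreType via a parent).
Parents of StoreType: {Conversion}.
Enumerating:
  P1: StoreType <- Conversion -> EmailOpen
That exhausts the simple backdoor paths. Count: 1.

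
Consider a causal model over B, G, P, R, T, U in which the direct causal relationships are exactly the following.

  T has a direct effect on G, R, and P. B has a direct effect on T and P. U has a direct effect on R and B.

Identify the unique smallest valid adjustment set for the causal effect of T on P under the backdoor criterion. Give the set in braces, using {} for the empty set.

{B}

Variables eligible for adjustment (non-descendants of T, excluding T and P): {B, U}.
Backdoor paths from T to P:
  P1: T <- B -> P
The empty set is not sufficient: P1 (T <- B -> P) has no collider blocking it and no conditioned non-collider, so it is open.
Try {B}:
  P1: blocked at fork node B ∈ conditioning set.
{B} contains no descendant of T and blocks every backdoor path.
No other singleton works — e.g. {U} leaves P1 open — so {B} is the unique smallest valid adjustment set.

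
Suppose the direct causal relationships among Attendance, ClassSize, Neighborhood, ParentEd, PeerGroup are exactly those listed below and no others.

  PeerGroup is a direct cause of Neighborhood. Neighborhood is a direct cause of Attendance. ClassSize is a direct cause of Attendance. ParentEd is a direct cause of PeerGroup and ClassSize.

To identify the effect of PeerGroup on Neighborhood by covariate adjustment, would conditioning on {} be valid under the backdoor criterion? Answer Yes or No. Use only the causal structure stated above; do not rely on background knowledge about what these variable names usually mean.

Backdoor paths from PeerGroup to Neighborhood (paths whose first edge points into PeerGroup):
  P1: PeerGroup <- ParentEd -> ClassSize -> Attendance <- Neighborhood
Condition 1 (no descendant of PeerGroup in the set): holds — descendants of PeerGroup are {Attendance, Neighborhood}; none are in {}.
Condition 2 (every backdoor path blocked by {}):
  P1: blocked at collider Attendance (neither it nor any descendant is in the conditioning set).
{} satisfies the backdoor criterion.

Yes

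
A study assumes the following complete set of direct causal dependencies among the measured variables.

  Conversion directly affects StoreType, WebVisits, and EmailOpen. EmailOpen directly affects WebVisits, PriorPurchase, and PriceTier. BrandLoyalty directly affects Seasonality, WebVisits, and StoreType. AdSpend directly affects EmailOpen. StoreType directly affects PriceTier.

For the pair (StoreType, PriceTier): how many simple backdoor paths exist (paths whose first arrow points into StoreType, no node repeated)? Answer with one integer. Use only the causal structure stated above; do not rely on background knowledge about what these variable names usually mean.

4

A backdoor path from StoreType to PriceTier is any simple undirected path whose first edge points into StoreType (i.e. leaves StoreType via a parent).
Parents of StoreType: {BrandLoyalty, Conversion}.
Enumerating:
  P1: StoreType <- BrandLoyalty -> WebVisits <- Conversion -> EmailOpen -> PriceTier
  P2: StoreType <- BrandLoyalty -> WebVisits <- EmailOpen -> PriceTier
  P3: StoreType <- Conversion -> EmailOpen -> PriceTier
  P4: StoreType <- Conversion -> WebVisits <- EmailOpen -> PriceTier
That exhausts the simple backdoor paths. Count: 4.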